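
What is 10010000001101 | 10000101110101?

OR: 1 when either bit is 1
  10010000001101
| 10000101110101
----------------
  10010101111101
Decimal: 9229 | 8565 = 9597



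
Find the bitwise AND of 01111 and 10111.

AND: 1 only when both bits are 1
  01111
& 10111
-------
  00111
Decimal: 15 & 23 = 7



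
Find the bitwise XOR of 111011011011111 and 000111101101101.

XOR: 1 when bits differ
  111011011011111
^ 000111101101101
-----------------
  111100110110010
Decimal: 30431 ^ 3949 = 31154



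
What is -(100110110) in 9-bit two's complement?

Original (sign bit 1, negative): 100110110
Step 1 - Invert all bits: 011001001
Step 2 - Add 1: 011001010
Verification: 100110110 + 011001010 = 1000000000; discarding the end carry (carry out of the top bit) leaves the 9-bit value 000000000, as required for x + (-x)



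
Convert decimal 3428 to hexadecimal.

Using repeated division by 16 (digits 10–15 are A–F):
3428 ÷ 16 = 214 remainder 4
214 ÷ 16 = 13 remainder 6
13 ÷ 16 = 0 remainder 13 (D)
Reading remainders bottom to top: D64



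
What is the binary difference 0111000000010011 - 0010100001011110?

Method 1 - Direct subtraction (column by column from the right: bit − bit − borrow-in; if negative, add 2 and borrow 1 from the next column):
borrow: 0001111111111000
        0111000000010011
-       0010100001011110
------------------------
        0100011110110101

Method 2 - Add two's complement:
Two's complement of 0010100001011110: invert → 1101011110100001, add 1 → 1101011110100010
  0111000000010011
+ 1101011110100010
------------------
 10100011110110101  (end carry out of the top bit = 1)
Discarding the end carry: 0100011110110101
Decimal check:
  0111000000010011 = 16384 + 8192 + 4096 + 16 + 2 + 1 = 28691
  0010100001011110 = 8192 + 2048 + 64 + 16 + 8 + 4 + 2 = 10334
  28691 - 10334 = 18357, and 0100011110110101 = 16384 + 1024 + 512 + 256 + 128 + 32 + 16 + 4 + 1 = 18357 ✓



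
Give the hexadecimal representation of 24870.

Using repeated division by 16 (digits 10–15 are A–F):
24870 ÷ 16 = 1554 remainder 6
1554 ÷ 16 = 97 remainder 2
97 ÷ 16 = 6 remainder 1
6 ÷ 16 = 0 remainder 6
Reading remainders bottom to top: 6126



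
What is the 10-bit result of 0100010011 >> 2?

Original: 0100010011 (decimal 275)
Shift right by 2 positions
Drop the 2 low bits; fill with zeros on the left
Result: 0001000100 (decimal 68)
Equivalent: 275 >> 2 = 275 ÷ 2^2 = 68



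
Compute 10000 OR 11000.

OR: 1 when either bit is 1
  10000
| 11000
-------
  11000
Decimal: 16 | 24 = 24



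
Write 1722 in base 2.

Using repeated division by 2:
1722 ÷ 2 = 861 remainder 0
861 ÷ 2 = 430 remainder 1
430 ÷ 2 = 215 remainder 0
215 ÷ 2 = 107 remainder 1
107 ÷ 2 = 53 remainder 1
53 ÷ 2 = 26 remainder 1
26 ÷ 2 = 13 remainder 0
13 ÷ 2 = 6 remainder 1
6 ÷ 2 = 3 remainder 0
3 ÷ 2 = 1 remainder 1
1 ÷ 2 = 0 remainder 1
Reading remainders bottom to top: 11010111010



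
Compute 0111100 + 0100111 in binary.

Add column by column from the right: bit + bit + carry-in; write the sum mod 2, carry 1 when the sum is 2 or 3.
carry:  1111000
        0111100
+       0100111
---------------
       01100011
(the carry out of the leftmost column, 0, becomes the leading bit)
Decimal check:
  0111100 = 32 + 16 + 8 + 4 = 60
  0100111 = 32 + 4 + 2 + 1 = 39
  60 + 39 = 99, and 01100011 = 64 + 32 + 2 + 1 = 99 ✓



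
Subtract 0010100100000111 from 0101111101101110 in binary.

Method 1 - Direct subtraction (column by column from the right: bit − bit − borrow-in; if negative, add 2 and borrow 1 from the next column):
borrow: 0100000000001110
        0101111101101110
-       0010100100000111
------------------------
        0011011001100111

Method 2 - Add two's complement:
Two's complement of 0010100100000111: invert → 1101011011111000, add 1 → 1101011011111001
  0101111101101110
+ 1101011011111001
------------------
 10011011001100111  (end carry out of the top bit = 1)
Discarding the end carry: 0011011001100111
Decimal check:
  0101111101101110 = 16384 + 4096 + 2048 + 1024 + 512 + 256 + 64 + 32 + 8 + 4 + 2 = 24430
  0010100100000111 = 8192 + 2048 + 256 + 4 + 2 + 1 = 10503
  24430 - 10503 = 13927, and 0011011001100111 = 8192 + 4096 + 1024 + 512 + 64 + 32 + 4 + 2 + 1 = 13927 ✓



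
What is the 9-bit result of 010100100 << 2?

Original: 010100100 (decimal 164)
Shift left by 2 positions
Append 2 zeros on the right and drop the 2 high bits that overflow the 9-bit width
Result: 010010000 (decimal 144)
Equivalent: 164 << 2 = 164 × 2^2 = 656, truncated to 9 bits = 144



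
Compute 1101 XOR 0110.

XOR: 1 when bits differ
  1101
^ 0110
------
  1011
Decimal: 13 ^ 6 = 11



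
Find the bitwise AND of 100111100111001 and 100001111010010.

AND: 1 only when both bits are 1
  100111100111001
& 100001111010010
-----------------
  100001100010000
Decimal: 20281 & 17362 = 17168



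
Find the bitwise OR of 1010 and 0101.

OR: 1 when either bit is 1
  1010
| 0101
------
  1111
Decimal: 10 | 5 = 15



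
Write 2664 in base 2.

Using repeated division by 2:
2664 ÷ 2 = 1332 remainder 0
1332 ÷ 2 = 666 remainder 0
666 ÷ 2 = 333 remainder 0
333 ÷ 2 = 166 remainder 1
166 ÷ 2 = 83 remainder 0
83 ÷ 2 = 41 remainder 1
41 ÷ 2 = 20 remainder 1
20 ÷ 2 = 10 remainder 0
10 ÷ 2 = 5 remainder 0
5 ÷ 2 = 2 remainder 1
2 ÷ 2 = 1 remainder 0
1 ÷ 2 = 0 remainder 1
Reading remainders bottom to top: 101001101000



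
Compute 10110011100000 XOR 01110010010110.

XOR: 1 when bits differ
  10110011100000
^ 01110010010110
----------------
  11000001110110
Decimal: 11488 ^ 7318 = 12406



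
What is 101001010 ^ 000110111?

XOR: 1 when bits differ
  101001010
^ 000110111
-----------
  101111101
Decimal: 330 ^ 55 = 381



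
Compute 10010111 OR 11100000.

OR: 1 when either bit is 1
  10010111
| 11100000
----------
  11110111
Decimal: 151 | 224 = 247



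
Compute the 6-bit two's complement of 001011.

Original: 001011
Step 1 - Invert all bits: 110100
Step 2 - Add 1: 110101
Verification: 001011 + 110101 = 1000000; discarding the end carry (carry out of the top bit) leaves the 6-bit value 000000, as required for x + (-x)



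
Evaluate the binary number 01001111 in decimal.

Sum of powers of 2 for each 1-bit:
2^0 + 2^1 + 2^2 + 2^3 + 2^6
= 1 + 2 + 4 + 8 + 64
= 79



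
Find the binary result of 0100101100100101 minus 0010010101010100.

Method 1 - Direct subtraction (column by column from the right: bit − bit − borrow-in; if negative, add 2 and borrow 1 from the next column):
borrow: 0100101110100000
        0100101100100101
-       0010010101010100
------------------------
        0010010111010001

Method 2 - Add two's complement:
Two's complement of 0010010101010100: invert → 1101101010101011, add 1 → 1101101010101100
  0100101100100101
+ 1101101010101100
------------------
 10010010111010001  (end carry out of the top bit = 1)
Discarding the end carry: 0010010111010001
Decimal check:
  0100101100100101 = 16384 + 2048 + 512 + 256 + 32 + 4 + 1 = 19237
  0010010101010100 = 8192 + 1024 + 256 + 64 + 16 + 4 = 9556
  19237 - 9556 = 9681, and 0010010111010001 = 8192 + 1024 + 256 + 128 + 64 + 16 + 1 = 9681 ✓



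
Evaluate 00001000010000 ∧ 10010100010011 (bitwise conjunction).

AND: 1 only when both bits are 1
  00001000010000
& 10010100010011
----------------
  00000000010000
Decimal: 528 & 9491 = 16



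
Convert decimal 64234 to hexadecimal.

Using repeated division by 16 (digits 10–15 are A–F):
64234 ÷ 16 = 4014 remainder 10 (A)
4014 ÷ 16 = 250 remainder 14 (E)
250 ÷ 16 = 15 remainder 10 (A)
15 ÷ 16 = 0 remainder 15 (F)
Reading remainders bottom to top: FAEA



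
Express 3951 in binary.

Using repeated division by 2:
3951 ÷ 2 = 1975 remainder 1
1975 ÷ 2 = 987 remainder 1
987 ÷ 2 = 493 remainder 1
493 ÷ 2 = 246 remainder 1
246 ÷ 2 = 123 remainder 0
123 ÷ 2 = 61 remainder 1
61 ÷ 2 = 30 remainder 1
30 ÷ 2 = 15 remainder 0
15 ÷ 2 = 7 remainder 1
7 ÷ 2 = 3 remainder 1
3 ÷ 2 = 1 remainder 1
1 ÷ 2 = 0 remainder 1
Reading remainders bottom to top: 111101101111



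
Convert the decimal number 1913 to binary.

Using repeated division by 2:
1913 ÷ 2 = 956 remainder 1
956 ÷ 2 = 478 remainder 0
478 ÷ 2 = 239 remainder 0
239 ÷ 2 = 119 remainder 1
119 ÷ 2 = 59 remainder 1
59 ÷ 2 = 29 remainder 1
29 ÷ 2 = 14 remainder 1
14 ÷ 2 = 7 remainder 0
7 ÷ 2 = 3 remainder 1
3 ÷ 2 = 1 remainder 1
1 ÷ 2 = 0 remainder 1
Reading remainders bottom to top: 11101111001



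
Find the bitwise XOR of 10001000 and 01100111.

XOR: 1 when bits differ
  10001000
^ 01100111
----------
  11101111
Decimal: 136 ^ 103 = 239



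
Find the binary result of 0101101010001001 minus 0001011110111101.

Method 1 - Direct subtraction (column by column from the right: bit − bit − borrow-in; if negative, add 2 and borrow 1 from the next column):
borrow: 0000111111111000
        0101101010001001
-       0001011110111101
------------------------
        0100001011001100

Method 2 - Add two's complement:
Two's complement of 0001011110111101: invert → 1110100001000010, add 1 → 1110100001000011
  0101101010001001
+ 1110100001000011
------------------
 10100001011001100  (end carry out of the top bit = 1)
Discarding the end carry: 0100001011001100
Decimal check:
  0101101010001001 = 16384 + 4096 + 2048 + 512 + 128 + 8 + 1 = 23177
  0001011110111101 = 4096 + 1024 + 512 + 256 + 128 + 32 + 16 + 8 + 4 + 1 = 6077
  23177 - 6077 = 17100, and 0100001011001100 = 16384 + 512 + 128 + 64 + 8 + 4 = 17100 ✓



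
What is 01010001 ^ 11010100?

XOR: 1 when bits differ
  01010001
^ 11010100
----------
  10000101
Decimal: 81 ^ 212 = 133



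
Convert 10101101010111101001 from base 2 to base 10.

Sum of powers of 2 for each 1-bit:
2^0 + 2^3 + 2^5 + 2^6 + 2^7 + 2^8 + 2^10 + 2^12 + 2^14 + 2^15 + 2^17 + 2^19
= 1 + 8 + 32 + 64 + 128 + 256 + 1024 + 4096 + 16384 + 32768 + 131072 + 524288
= 710121



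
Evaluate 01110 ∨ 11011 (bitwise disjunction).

OR: 1 when either bit is 1
  01110
| 11011
-------
  11111
Decimal: 14 | 27 = 31



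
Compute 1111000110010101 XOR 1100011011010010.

XOR: 1 when bits differ
  1111000110010101
^ 1100011011010010
------------------
  0011011101000111
Decimal: 61845 ^ 50898 = 14151



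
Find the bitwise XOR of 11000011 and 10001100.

XOR: 1 when bits differ
  11000011
^ 10001100
----------
  01001111
Decimal: 195 ^ 140 = 79



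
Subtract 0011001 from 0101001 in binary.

Method 1 - Direct subtraction (column by column from the right: bit − bit − borrow-in; if negative, add 2 and borrow 1 from the next column):
borrow: 0100000
        0101001
-       0011001
---------------
        0010000

Method 2 - Add two's complement:
Two's complement of 0011001: invert → 1100110, add 1 → 1100111
  0101001
+ 1100111
---------
 10010000  (end carry out of the top bit = 1)
Discarding the end carry: 0010000
Decimal check:
  0101001 = 32 + 8 + 1 = 41
  0011001 = 16 + 8 + 1 = 25
  41 - 25 = 16, and 0010000 = 16 ✓



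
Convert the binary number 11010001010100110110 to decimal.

Sum of powers of 2 for each 1-bit:
2^1 + 2^2 + 2^4 + 2^5 + 2^8 + 2^10 + 2^12 + 2^16 + 2^18 + 2^19
= 2 + 4 + 16 + 32 + 256 + 1024 + 4096 + 65536 + 262144 + 524288
= 857398



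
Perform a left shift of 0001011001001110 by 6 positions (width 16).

Original: 0001011001001110 (decimal 5710)
Shift left by 6 positions
Append 6 zeros on the right and drop the 6 high bits that overflow the 16-bit width
Result: 1001001110000000 (decimal 37760)
Equivalent: 5710 << 6 = 5710 × 2^6 = 365440, truncated to 16 bits = 37760



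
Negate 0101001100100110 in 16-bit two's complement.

Original: 0101001100100110
Step 1 - Invert all bits: 1010110011011001
Step 2 - Add 1: 1010110011011010
Verification: 0101001100100110 + 1010110011011010 = 10000000000000000; discarding the end carry (carry out of the top bit) leaves the 16-bit value 0000000000000000, as required for x + (-x)



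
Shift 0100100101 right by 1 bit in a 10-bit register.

Original: 0100100101 (decimal 293)
Shift right by 1 position
Drop the 1 low bit; fill with zero on the left
Result: 0010010010 (decimal 146)
Equivalent: 293 >> 1 = 293 ÷ 2^1 = 146



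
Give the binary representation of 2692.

Using repeated division by 2:
2692 ÷ 2 = 1346 remainder 0
1346 ÷ 2 = 673 remainder 0
673 ÷ 2 = 336 remainder 1
336 ÷ 2 = 168 remainder 0
168 ÷ 2 = 84 remainder 0
84 ÷ 2 = 42 remainder 0
42 ÷ 2 = 21 remainder 0
21 ÷ 2 = 10 remainder 1
10 ÷ 2 = 5 remainder 0
5 ÷ 2 = 2 remainder 1
2 ÷ 2 = 1 remainder 0
1 ÷ 2 = 0 remainder 1
Reading remainders bottom to top: 101010000100



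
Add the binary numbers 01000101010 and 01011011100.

Add column by column from the right: bit + bit + carry-in; write the sum mod 2, carry 1 when the sum is 2 or 3.
carry:  10111110000
        01000101010
+       01011011100
-------------------
       010100000110
(the carry out of the leftmost column, 0, becomes the leading bit)
Decimal check:
  01000101010 = 512 + 32 + 8 + 2 = 554
  01011011100 = 512 + 128 + 64 + 16 + 8 + 4 = 732
  554 + 732 = 1286, and 010100000110 = 1024 + 256 + 4 + 2 = 1286 ✓



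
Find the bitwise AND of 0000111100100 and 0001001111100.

AND: 1 only when both bits are 1
  0000111100100
& 0001001111100
---------------
  0000001100100
Decimal: 484 & 636 = 100



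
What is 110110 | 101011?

OR: 1 when either bit is 1
  110110
| 101011
--------
  111111
Decimal: 54 | 43 = 63



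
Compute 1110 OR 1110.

OR: 1 when either bit is 1
  1110
| 1110
------
  1110
Decimal: 14 | 14 = 14



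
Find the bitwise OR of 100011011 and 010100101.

OR: 1 when either bit is 1
  100011011
| 010100101
-----------
  110111111
Decimal: 283 | 165 = 447



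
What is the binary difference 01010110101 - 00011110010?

Method 1 - Direct subtraction (column by column from the right: bit − bit − borrow-in; if negative, add 2 and borrow 1 from the next column):
borrow: 01110000100
        01010110101
-       00011110010
-------------------
        00111000011

Method 2 - Add two's complement:
Two's complement of 00011110010: invert → 11100001101, add 1 → 11100001110
  01010110101
+ 11100001110
-------------
 100111000011  (end carry out of the top bit = 1)
Discarding the end carry: 00111000011
Decimal check:
  01010110101 = 512 + 128 + 32 + 16 + 4 + 1 = 693
  00011110010 = 128 + 64 + 32 + 16 + 2 = 242
  693 - 242 = 451, and 00111000011 = 256 + 128 + 64 + 2 + 1 = 451 ✓



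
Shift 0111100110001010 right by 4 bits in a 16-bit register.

Original: 0111100110001010 (decimal 31114)
Shift right by 4 positions
Drop the 4 low bits; fill with zeros on the left
Result: 0000011110011000 (decimal 1944)
Equivalent: 31114 >> 4 = 31114 ÷ 2^4 = 1944



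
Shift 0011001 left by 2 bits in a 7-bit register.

Original: 0011001 (decimal 25)
Shift left by 2 positions
Append 2 zeros on the right
Result: 1100100 (decimal 100)
Equivalent: 25 << 2 = 25 × 2^2 = 100



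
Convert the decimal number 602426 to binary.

Using repeated division by 2:
602426 ÷ 2 = 301213 remainder 0
301213 ÷ 2 = 150606 remainder 1
150606 ÷ 2 = 75303 remainder 0
75303 ÷ 2 = 37651 remainder 1
37651 ÷ 2 = 18825 remainder 1
18825 ÷ 2 = 9412 remainder 1
9412 ÷ 2 = 4706 remainder 0
4706 ÷ 2 = 2353 remainder 0
2353 ÷ 2 = 1176 remainder 1
1176 ÷ 2 = 588 remainder 0
588 ÷ 2 = 294 remainder 0
294 ÷ 2 = 147 remainder 0
147 ÷ 2 = 73 remainder 1
73 ÷ 2 = 36 remainder 1
36 ÷ 2 = 18 remainder 0
18 ÷ 2 = 9 remainder 0
9 ÷ 2 = 4 remainder 1
4 ÷ 2 = 2 remainder 0
2 ÷ 2 = 1 remainder 0
1 ÷ 2 = 0 remainder 1
Reading remainders bottom to top: 10010011000100111010



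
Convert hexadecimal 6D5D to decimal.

Expand by place value (powers of 16):
Digit values: D = 13
6D5D = 6 × 16^3 + 13 × 16^2 + 5 × 16^1 + 13 × 16^0
= 6 × 4096 + 13 × 256 + 5 × 16 + 13 × 1
= 24576 + 3328 + 80 + 13
= 27997



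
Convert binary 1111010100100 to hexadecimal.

Group into 4-bit nibbles from right:
  0001 = 1
  1110 = E
  1010 = A
  0100 = 4
Result: 1EA4



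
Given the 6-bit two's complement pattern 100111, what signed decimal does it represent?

Binary: 100111
Sign bit: 1 (negative)
Invert: 011000
Add 1:  011001
Magnitude: 011001 = 16 + 8 + 1 = 25
Value: -25



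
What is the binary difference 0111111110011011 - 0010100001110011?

Method 1 - Direct subtraction (column by column from the right: bit − bit − borrow-in; if negative, add 2 and borrow 1 from the next column):
borrow: 0000000011000000
        0111111110011011
-       0010100001110011
------------------------
        0101011100101000

Method 2 - Add two's complement:
Two's complement of 0010100001110011: invert → 1101011110001100, add 1 → 1101011110001101
  0111111110011011
+ 1101011110001101
------------------
 10101011100101000  (end carry out of the top bit = 1)
Discarding the end carry: 0101011100101000
Decimal check:
  0111111110011011 = 16384 + 8192 + 4096 + 2048 + 1024 + 512 + 256 + 128 + 16 + 8 + 2 + 1 = 32667
  0010100001110011 = 8192 + 2048 + 64 + 32 + 16 + 2 + 1 = 10355
  32667 - 10355 = 22312, and 0101011100101000 = 16384 + 4096 + 1024 + 512 + 256 + 32 + 8 = 22312 ✓



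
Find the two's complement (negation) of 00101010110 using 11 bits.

Original: 00101010110
Step 1 - Invert all bits: 11010101001
Step 2 - Add 1: 11010101010
Verification: 00101010110 + 11010101010 = 100000000000; discarding the end carry (carry out of the top bit) leaves the 11-bit value 00000000000, as required for x + (-x)



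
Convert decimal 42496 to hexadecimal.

Using repeated division by 16 (digits 10–15 are A–F):
42496 ÷ 16 = 2656 remainder 0
2656 ÷ 16 = 166 remainder 0
166 ÷ 16 = 10 remainder 6
10 ÷ 16 = 0 remainder 10 (A)
Reading remainders bottom to top: A600



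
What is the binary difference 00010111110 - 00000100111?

Method 1 - Direct subtraction (column by column from the right: bit − bit − borrow-in; if negative, add 2 and borrow 1 from the next column):
borrow: 00000001110
        00010111110
-       00000100111
-------------------
        00010010111

Method 2 - Add two's complement:
Two's complement of 00000100111: invert → 11111011000, add 1 → 11111011001
  00010111110
+ 11111011001
-------------
 100010010111  (end carry out of the top bit = 1)
Discarding the end carry: 00010010111
Decimal check:
  00010111110 = 128 + 32 + 16 + 8 + 4 + 2 = 190
  00000100111 = 32 + 4 + 2 + 1 = 39
  190 - 39 = 151, and 00010010111 = 128 + 16 + 4 + 2 + 1 = 151 ✓



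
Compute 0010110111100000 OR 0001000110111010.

OR: 1 when either bit is 1
  0010110111100000
| 0001000110111010
------------------
  0011110111111010
Decimal: 11744 | 4538 = 15866



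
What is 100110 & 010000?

AND: 1 only when both bits are 1
  100110
& 010000
--------
  000000
Decimal: 38 & 16 = 0



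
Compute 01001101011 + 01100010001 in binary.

Add column by column from the right: bit + bit + carry-in; write the sum mod 2, carry 1 when the sum is 2 or 3.
carry:  10000000110
        01001101011
+       01100010001
-------------------
       010101111100
(the carry out of the leftmost column, 0, becomes the leading bit)
Decimal check:
  01001101011 = 512 + 64 + 32 + 8 + 2 + 1 = 619
  01100010001 = 512 + 256 + 16 + 1 = 785
  619 + 785 = 1404, and 010101111100 = 1024 + 256 + 64 + 32 + 16 + 8 + 4 = 1404 ✓



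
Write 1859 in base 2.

Using repeated division by 2:
1859 ÷ 2 = 929 remainder 1
929 ÷ 2 = 464 remainder 1
464 ÷ 2 = 232 remainder 0
232 ÷ 2 = 116 remainder 0
116 ÷ 2 = 58 remainder 0
58 ÷ 2 = 29 remainder 0
29 ÷ 2 = 14 remainder 1
14 ÷ 2 = 7 remainder 0
7 ÷ 2 = 3 remainder 1
3 ÷ 2 = 1 remainder 1
1 ÷ 2 = 0 remainder 1
Reading remainders bottom to top: 11101000011



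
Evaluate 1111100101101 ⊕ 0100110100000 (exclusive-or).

XOR: 1 when bits differ
  1111100101101
^ 0100110100000
---------------
  1011010001101
Decimal: 7981 ^ 2464 = 5773



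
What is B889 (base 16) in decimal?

Expand by place value (powers of 16):
Digit values: B = 11
B889 = 11 × 16^3 + 8 × 16^2 + 8 × 16^1 + 9 × 16^0
= 11 × 4096 + 8 × 256 + 8 × 16 + 9 × 1
= 45056 + 2048 + 128 + 9
= 47241



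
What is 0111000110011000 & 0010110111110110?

AND: 1 only when both bits are 1
  0111000110011000
& 0010110111110110
------------------
  0010000110010000
Decimal: 29080 & 11766 = 8592



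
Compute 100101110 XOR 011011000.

XOR: 1 when bits differ
  100101110
^ 011011000
-----------
  111110110
Decimal: 302 ^ 216 = 502



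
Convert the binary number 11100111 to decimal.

Sum of powers of 2 for each 1-bit:
2^0 + 2^1 + 2^2 + 2^5 + 2^6 + 2^7
= 1 + 2 + 4 + 32 + 64 + 128
= 231



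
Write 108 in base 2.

Using repeated division by 2:
108 ÷ 2 = 54 remainder 0
54 ÷ 2 = 27 remainder 0
27 ÷ 2 = 13 remainder 1
13 ÷ 2 = 6 remainder 1
6 ÷ 2 = 3 remainder 0
3 ÷ 2 = 1 remainder 1
1 ÷ 2 = 0 remainder 1
Reading remainders bottom to top: 1101100



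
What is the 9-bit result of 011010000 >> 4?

Original: 011010000 (decimal 208)
Shift right by 4 positions
Drop the 4 low bits; fill with zeros on the left
Result: 000001101 (decimal 13)
Equivalent: 208 >> 4 = 208 ÷ 2^4 = 13



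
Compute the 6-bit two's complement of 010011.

Original: 010011
Step 1 - Invert all bits: 101100
Step 2 - Add 1: 101101
Verification: 010011 + 101101 = 1000000; discarding the end carry (carry out of the top bit) leaves the 6-bit value 000000, as required for x + (-x)



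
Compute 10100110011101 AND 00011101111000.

AND: 1 only when both bits are 1
  10100110011101
& 00011101111000
----------------
  00000100011000
Decimal: 10653 & 1912 = 280



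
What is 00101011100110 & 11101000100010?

AND: 1 only when both bits are 1
  00101011100110
& 11101000100010
----------------
  00101000100010
Decimal: 2790 & 14882 = 2594



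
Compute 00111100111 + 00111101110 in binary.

Add column by column from the right: bit + bit + carry-in; write the sum mod 2, carry 1 when the sum is 2 or 3.
carry:  01111011100
        00111100111
+       00111101110
-------------------
       001111010101
(the carry out of the leftmost column, 0, becomes the leading bit)
Decimal check:
  00111100111 = 256 + 128 + 64 + 32 + 4 + 2 + 1 = 487
  00111101110 = 256 + 128 + 64 + 32 + 8 + 4 + 2 = 494
  487 + 494 = 981, and 001111010101 = 512 + 256 + 128 + 64 + 16 + 4 + 1 = 981 ✓



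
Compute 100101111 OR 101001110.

OR: 1 when either bit is 1
  100101111
| 101001110
-----------
  101101111
Decimal: 303 | 334 = 367



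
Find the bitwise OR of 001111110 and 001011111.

OR: 1 when either bit is 1
  001111110
| 001011111
-----------
  001111111
Decimal: 126 | 95 = 127



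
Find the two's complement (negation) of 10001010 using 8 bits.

Original (sign bit 1, negative): 10001010
Step 1 - Invert all bits: 01110101
Step 2 - Add 1: 01110110
Verification: 10001010 + 01110110 = 100000000; discarding the end carry (carry out of the top bit) leaves the 8-bit value 00000000, as required for x + (-x)



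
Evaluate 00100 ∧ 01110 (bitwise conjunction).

AND: 1 only when both bits are 1
  00100
& 01110
-------
  00100
Decimal: 4 & 14 = 4



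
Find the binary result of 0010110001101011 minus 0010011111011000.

Method 1 - Direct subtraction (column by column from the right: bit − bit − borrow-in; if negative, add 2 and borrow 1 from the next column):
borrow: 0000111100100000
        0010110001101011
-       0010011111011000
------------------------
        0000010010010011

Method 2 - Add two's complement:
Two's complement of 0010011111011000: invert → 1101100000100111, add 1 → 1101100000101000
  0010110001101011
+ 1101100000101000
------------------
 10000010010010011  (end carry out of the top bit = 1)
Discarding the end carry: 0000010010010011
Decimal check:
  0010110001101011 = 8192 + 2048 + 1024 + 64 + 32 + 8 + 2 + 1 = 11371
  0010011111011000 = 8192 + 1024 + 512 + 256 + 128 + 64 + 16 + 8 = 10200
  11371 - 10200 = 1171, and 0000010010010011 = 1024 + 128 + 16 + 2 + 1 = 1171 ✓



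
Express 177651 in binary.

Using repeated division by 2:
177651 ÷ 2 = 88825 remainder 1
88825 ÷ 2 = 44412 remainder 1
44412 ÷ 2 = 22206 remainder 0
22206 ÷ 2 = 11103 remainder 0
11103 ÷ 2 = 5551 remainder 1
5551 ÷ 2 = 2775 remainder 1
2775 ÷ 2 = 1387 remainder 1
1387 ÷ 2 = 693 remainder 1
693 ÷ 2 = 346 remainder 1
346 ÷ 2 = 173 remainder 0
173 ÷ 2 = 86 remainder 1
86 ÷ 2 = 43 remainder 0
43 ÷ 2 = 21 remainder 1
21 ÷ 2 = 10 remainder 1
10 ÷ 2 = 5 remainder 0
5 ÷ 2 = 2 remainder 1
2 ÷ 2 = 1 remainder 0
1 ÷ 2 = 0 remainder 1
Reading remainders bottom to top: 101011010111110011



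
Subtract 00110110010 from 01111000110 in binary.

Method 1 - Direct subtraction (column by column from the right: bit − bit − borrow-in; if negative, add 2 and borrow 1 from the next column):
borrow: 00001100000
        01111000110
-       00110110010
-------------------
        01000010100

Method 2 - Add two's complement:
Two's complement of 00110110010: invert → 11001001101, add 1 → 11001001110
  01111000110
+ 11001001110
-------------
 101000010100  (end carry out of the top bit = 1)
Discarding the end carry: 01000010100
Decimal check:
  01111000110 = 512 + 256 + 128 + 64 + 4 + 2 = 966
  00110110010 = 256 + 128 + 32 + 16 + 2 = 434
  966 - 434 = 532, and 01000010100 = 512 + 16 + 4 = 532 ✓



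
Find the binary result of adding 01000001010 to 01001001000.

Add column by column from the right: bit + bit + carry-in; write the sum mod 2, carry 1 when the sum is 2 or 3.
carry:  10000010000
        01000001010
+       01001001000
-------------------
       010001010010
(the carry out of the leftmost column, 0, becomes the leading bit)
Decimal check:
  01000001010 = 512 + 8 + 2 = 522
  01001001000 = 512 + 64 + 8 = 584
  522 + 584 = 1106, and 010001010010 = 1024 + 64 + 16 + 2 = 1106 ✓



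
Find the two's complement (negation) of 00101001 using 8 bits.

Original: 00101001
Step 1 - Invert all bits: 11010110
Step 2 - Add 1: 11010111
Verification: 00101001 + 11010111 = 100000000; discarding the end carry (carry out of the top bit) leaves the 8-bit value 00000000, as required for x + (-x)



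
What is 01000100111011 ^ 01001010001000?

XOR: 1 when bits differ
  01000100111011
^ 01001010001000
----------------
  00001110110011
Decimal: 4411 ^ 4744 = 947



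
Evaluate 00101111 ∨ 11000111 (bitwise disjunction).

OR: 1 when either bit is 1
  00101111
| 11000111
----------
  11101111
Decimal: 47 | 199 = 239



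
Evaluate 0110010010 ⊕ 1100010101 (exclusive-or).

XOR: 1 when bits differ
  0110010010
^ 1100010101
------------
  1010000111
Decimal: 402 ^ 789 = 647



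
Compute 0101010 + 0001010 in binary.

Add column by column from the right: bit + bit + carry-in; write the sum mod 2, carry 1 when the sum is 2 or 3.
carry:  0010100
        0101010
+       0001010
---------------
       00110100
(the carry out of the leftmost column, 0, becomes the leading bit)
Decimal check:
  0101010 = 32 + 8 + 2 = 42
  0001010 = 8 + 2 = 10
  42 + 10 = 52, and 00110100 = 32 + 16 + 4 = 52 ✓



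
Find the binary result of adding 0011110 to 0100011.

Add column by column from the right: bit + bit + carry-in; write the sum mod 2, carry 1 when the sum is 2 or 3.
carry:  1111100
        0011110
+       0100011
---------------
       01000001
(the carry out of the leftmost column, 0, becomes the leading bit)
Decimal check:
  0011110 = 16 + 8 + 4 + 2 = 30
  0100011 = 32 + 2 + 1 = 35
  30 + 35 = 65, and 01000001 = 64 + 1 = 65 ✓



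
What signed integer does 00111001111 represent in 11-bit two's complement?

Binary: 00111001111
Sign bit: 0 (non-negative)
Read directly as an unsigned value:
00111001111 = 256 + 128 + 64 + 8 + 4 + 2 + 1 = 463
Value: 463



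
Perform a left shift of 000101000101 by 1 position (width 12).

Original: 000101000101 (decimal 325)
Shift left by 1 position
Append 1 zero on the right
Result: 001010001010 (decimal 650)
Equivalent: 325 << 1 = 325 × 2^1 = 650



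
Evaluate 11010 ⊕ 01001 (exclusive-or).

XOR: 1 when bits differ
  11010
^ 01001
-------
  10011
Decimal: 26 ^ 9 = 19



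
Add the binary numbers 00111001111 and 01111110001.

Add column by column from the right: bit + bit + carry-in; write the sum mod 2, carry 1 when the sum is 2 or 3.
carry:  11111111110
        00111001111
+       01111110001
-------------------
       010111000000
(the carry out of the leftmost column, 0, becomes the leading bit)
Decimal check:
  00111001111 = 256 + 128 + 64 + 8 + 4 + 2 + 1 = 463
  01111110001 = 512 + 256 + 128 + 64 + 32 + 16 + 1 = 1009
  463 + 1009 = 1472, and 010111000000 = 1024 + 256 + 128 + 64 = 1472 ✓



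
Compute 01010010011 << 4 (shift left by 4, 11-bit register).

Original: 01010010011 (decimal 659)
Shift left by 4 positions
Append 4 zeros on the right and drop the 4 high bits that overflow the 11-bit width
Result: 00100110000 (decimal 304)
Equivalent: 659 << 4 = 659 × 2^4 = 10544, truncated to 11 bits = 304



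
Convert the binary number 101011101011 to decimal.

Sum of powers of 2 for each 1-bit:
2^0 + 2^1 + 2^3 + 2^5 + 2^6 + 2^7 + 2^9 + 2^11
= 1 + 2 + 8 + 32 + 64 + 128 + 512 + 2048
= 2795



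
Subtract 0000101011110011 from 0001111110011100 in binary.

Method 1 - Direct subtraction (column by column from the right: bit − bit − borrow-in; if negative, add 2 and borrow 1 from the next column):
borrow: 0000000111000110
        0001111110011100
-       0000101011110011
------------------------
        0001010010101001

Method 2 - Add two's complement:
Two's complement of 0000101011110011: invert → 1111010100001100, add 1 → 1111010100001101
  0001111110011100
+ 1111010100001101
------------------
 10001010010101001  (end carry out of the top bit = 1)
Discarding the end carry: 0001010010101001
Decimal check:
  0001111110011100 = 4096 + 2048 + 1024 + 512 + 256 + 128 + 16 + 8 + 4 = 8092
  0000101011110011 = 2048 + 512 + 128 + 64 + 32 + 16 + 2 + 1 = 2803
  8092 - 2803 = 5289, and 0001010010101001 = 4096 + 1024 + 128 + 32 + 8 + 1 = 5289 ✓



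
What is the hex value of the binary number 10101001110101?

Group into 4-bit nibbles from right:
  0010 = 2
  1010 = A
  0111 = 7
  0101 = 5
Result: 2A75



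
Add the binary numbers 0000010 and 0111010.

Add column by column from the right: bit + bit + carry-in; write the sum mod 2, carry 1 when the sum is 2 or 3.
carry:  0000100
        0000010
+       0111010
---------------
       00111100
(the carry out of the leftmost column, 0, becomes the leading bit)
Decimal check:
  0000010 = 2
  0111010 = 32 + 16 + 8 + 2 = 58
  2 + 58 = 60, and 00111100 = 32 + 16 + 8 + 4 = 60 ✓



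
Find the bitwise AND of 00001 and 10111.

AND: 1 only when both bits are 1
  00001
& 10111
-------
  00001
Decimal: 1 & 23 = 1



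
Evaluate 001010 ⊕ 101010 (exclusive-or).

XOR: 1 when bits differ
  001010
^ 101010
--------
  100000
Decimal: 10 ^ 42 = 32



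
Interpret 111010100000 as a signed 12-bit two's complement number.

Binary: 111010100000
Sign bit: 1 (negative)
Invert: 000101011111
Add 1:  000101100000
Magnitude: 000101100000 = 256 + 64 + 32 = 352
Value: -352



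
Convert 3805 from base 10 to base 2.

Using repeated division by 2:
3805 ÷ 2 = 1902 remainder 1
1902 ÷ 2 = 951 remainder 0
951 ÷ 2 = 475 remainder 1
475 ÷ 2 = 237 remainder 1
237 ÷ 2 = 118 remainder 1
118 ÷ 2 = 59 remainder 0
59 ÷ 2 = 29 remainder 1
29 ÷ 2 = 14 remainder 1
14 ÷ 2 = 7 remainder 0
7 ÷ 2 = 3 remainder 1
3 ÷ 2 = 1 remainder 1
1 ÷ 2 = 0 remainder 1
Reading remainders bottom to top: 111011011101



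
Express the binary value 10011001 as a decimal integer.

Sum of powers of 2 for each 1-bit:
2^0 + 2^3 + 2^4 + 2^7
= 1 + 8 + 16 + 128
= 153



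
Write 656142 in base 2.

Using repeated division by 2:
656142 ÷ 2 = 328071 remainder 0
328071 ÷ 2 = 164035 remainder 1
164035 ÷ 2 = 82017 remainder 1
82017 ÷ 2 = 41008 remainder 1
41008 ÷ 2 = 20504 remainder 0
20504 ÷ 2 = 10252 remainder 0
10252 ÷ 2 = 5126 remainder 0
5126 ÷ 2 = 2563 remainder 0
2563 ÷ 2 = 1281 remainder 1
1281 ÷ 2 = 640 remainder 1
640 ÷ 2 = 320 remainder 0
320 ÷ 2 = 160 remainder 0
160 ÷ 2 = 80 remainder 0
80 ÷ 2 = 40 remainder 0
40 ÷ 2 = 20 remainder 0
20 ÷ 2 = 10 remainder 0
10 ÷ 2 = 5 remainder 0
5 ÷ 2 = 2 remainder 1
2 ÷ 2 = 1 remainder 0
1 ÷ 2 = 0 remainder 1
Reading remainders bottom to top: 10100000001100001110



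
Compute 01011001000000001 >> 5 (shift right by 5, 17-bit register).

Original: 01011001000000001 (decimal 45569)
Shift right by 5 positions
Drop the 5 low bits; fill with zeros on the left
Result: 00000010110010000 (decimal 1424)
Equivalent: 45569 >> 5 = 45569 ÷ 2^5 = 1424



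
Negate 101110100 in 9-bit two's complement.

Original (sign bit 1, negative): 101110100
Step 1 - Invert all bits: 010001011
Step 2 - Add 1: 010001100
Verification: 101110100 + 010001100 = 1000000000; discarding the end carry (carry out of the top bit) leaves the 9-bit value 000000000, as required for x + (-x)



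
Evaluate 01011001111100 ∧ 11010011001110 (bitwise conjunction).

AND: 1 only when both bits are 1
  01011001111100
& 11010011001110
----------------
  01010001001100
Decimal: 5756 & 13518 = 5196



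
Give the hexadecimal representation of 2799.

Using repeated division by 16 (digits 10–15 are A–F):
2799 ÷ 16 = 174 remainder 15 (F)
174 ÷ 16 = 10 remainder 14 (E)
10 ÷ 16 = 0 remainder 10 (A)
Reading remainders bottom to top: AEF



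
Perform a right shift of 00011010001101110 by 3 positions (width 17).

Original: 00011010001101110 (decimal 13422)
Shift right by 3 positions
Drop the 3 low bits; fill with zeros on the left
Result: 00000011010001101 (decimal 1677)
Equivalent: 13422 >> 3 = 13422 ÷ 2^3 = 1677



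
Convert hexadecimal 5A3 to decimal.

Expand by place value (powers of 16):
Digit values: A = 10
5A3 = 5 × 16^2 + 10 × 16^1 + 3 × 16^0
= 5 × 256 + 10 × 16 + 3 × 1
= 1280 + 160 + 3
= 1443



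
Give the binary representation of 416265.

Using repeated division by 2:
416265 ÷ 2 = 208132 remainder 1
208132 ÷ 2 = 104066 remainder 0
104066 ÷ 2 = 52033 remainder 0
52033 ÷ 2 = 26016 remainder 1
26016 ÷ 2 = 13008 remainder 0
13008 ÷ 2 = 6504 remainder 0
6504 ÷ 2 = 3252 remainder 0
3252 ÷ 2 = 1626 remainder 0
1626 ÷ 2 = 813 remainder 0
813 ÷ 2 = 406 remainder 1
406 ÷ 2 = 203 remainder 0
203 ÷ 2 = 101 remainder 1
101 ÷ 2 = 50 remainder 1
50 ÷ 2 = 25 remainder 0
25 ÷ 2 = 12 remainder 1
12 ÷ 2 = 6 remainder 0
6 ÷ 2 = 3 remainder 0
3 ÷ 2 = 1 remainder 1
1 ÷ 2 = 0 remainder 1
Reading remainders bottom to top: 1100101101000001001



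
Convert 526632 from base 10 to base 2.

Using repeated division by 2:
526632 ÷ 2 = 263316 remainder 0
263316 ÷ 2 = 131658 remainder 0
131658 ÷ 2 = 65829 remainder 0
65829 ÷ 2 = 32914 remainder 1
32914 ÷ 2 = 16457 remainder 0
16457 ÷ 2 = 8228 remainder 1
8228 ÷ 2 = 4114 remainder 0
4114 ÷ 2 = 2057 remainder 0
2057 ÷ 2 = 1028 remainder 1
1028 ÷ 2 = 514 remainder 0
514 ÷ 2 = 257 remainder 0
257 ÷ 2 = 128 remainder 1
128 ÷ 2 = 64 remainder 0
64 ÷ 2 = 32 remainder 0
32 ÷ 2 = 16 remainder 0
16 ÷ 2 = 8 remainder 0
8 ÷ 2 = 4 remainder 0
4 ÷ 2 = 2 remainder 0
2 ÷ 2 = 1 remainder 0
1 ÷ 2 = 0 remainder 1
Reading remainders bottom to top: 10000000100100101000



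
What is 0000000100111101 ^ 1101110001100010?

XOR: 1 when bits differ
  0000000100111101
^ 1101110001100010
------------------
  1101110101011111
Decimal: 317 ^ 56418 = 56671



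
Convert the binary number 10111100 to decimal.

Sum of powers of 2 for each 1-bit:
2^2 + 2^3 + 2^4 + 2^5 + 2^7
= 4 + 8 + 16 + 32 + 128
= 188



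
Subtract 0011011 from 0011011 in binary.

Method 1 - Direct subtraction (column by column from the right: bit − bit − borrow-in; if negative, add 2 and borrow 1 from the next column):
borrow: 0000000
        0011011
-       0011011
---------------
        0000000

Method 2 - Add two's complement:
Two's complement of 0011011: invert → 1100100, add 1 → 1100101
  0011011
+ 1100101
---------
 10000000  (end carry out of the top bit = 1)
Discarding the end carry: 0000000
Decimal check:
  0011011 = 16 + 8 + 2 + 1 = 27
  0011011 = 16 + 8 + 2 + 1 = 27
  27 - 27 = 0, and 0000000 = 0 ✓



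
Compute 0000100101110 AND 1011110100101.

AND: 1 only when both bits are 1
  0000100101110
& 1011110100101
---------------
  0000100100100
Decimal: 302 & 6053 = 292



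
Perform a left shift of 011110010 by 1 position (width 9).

Original: 011110010 (decimal 242)
Shift left by 1 position
Append 1 zero on the right
Result: 111100100 (decimal 484)
Equivalent: 242 << 1 = 242 × 2^1 = 484



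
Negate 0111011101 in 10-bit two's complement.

Original: 0111011101
Step 1 - Invert all bits: 1000100010
Step 2 - Add 1: 1000100011
Verification: 0111011101 + 1000100011 = 10000000000; discarding the end carry (carry out of the top bit) leaves the 10-bit value 0000000000, as required for x + (-x)



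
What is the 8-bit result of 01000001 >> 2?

Original: 01000001 (decimal 65)
Shift right by 2 positions
Drop the 2 low bits; fill with zeros on the left
Result: 00010000 (decimal 16)
Equivalent: 65 >> 2 = 65 ÷ 2^2 = 16



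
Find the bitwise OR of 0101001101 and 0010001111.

OR: 1 when either bit is 1
  0101001101
| 0010001111
------------
  0111001111
Decimal: 333 | 143 = 463



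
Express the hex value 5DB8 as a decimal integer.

Expand by place value (powers of 16):
Digit values: D = 13, B = 11
5DB8 = 5 × 16^3 + 13 × 16^2 + 11 × 16^1 + 8 × 16^0
= 5 × 4096 + 13 × 256 + 11 × 16 + 8 × 1
= 20480 + 3328 + 176 + 8
= 23992



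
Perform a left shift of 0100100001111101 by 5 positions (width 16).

Original: 0100100001111101 (decimal 18557)
Shift left by 5 positions
Append 5 zeros on the right and drop the 5 high bits that overflow the 16-bit width
Result: 0000111110100000 (decimal 4000)
Equivalent: 18557 << 5 = 18557 × 2^5 = 593824, truncated to 16 bits = 4000



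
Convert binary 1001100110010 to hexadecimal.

Group into 4-bit nibbles from right:
  0001 = 1
  0011 = 3
  0011 = 3
  0010 = 2
Result: 1332



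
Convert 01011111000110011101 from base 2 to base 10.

Sum of powers of 2 for each 1-bit:
2^0 + 2^2 + 2^3 + 2^4 + 2^7 + 2^8 + 2^12 + 2^13 + 2^14 + 2^15 + 2^16 + 2^18
= 1 + 4 + 8 + 16 + 128 + 256 + 4096 + 8192 + 16384 + 32768 + 65536 + 262144
= 389533



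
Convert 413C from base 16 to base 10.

Expand by place value (powers of 16):
Digit values: C = 12
413C = 4 × 16^3 + 1 × 16^2 + 3 × 16^1 + 12 × 16^0
= 4 × 4096 + 1 × 256 + 3 × 16 + 12 × 1
= 16384 + 256 + 48 + 12
= 16700



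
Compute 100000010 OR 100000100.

OR: 1 when either bit is 1
  100000010
| 100000100
-----------
  100000110
Decimal: 258 | 260 = 262



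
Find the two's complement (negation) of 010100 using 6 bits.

Original: 010100
Step 1 - Invert all bits: 101011
Step 2 - Add 1: 101100
Verification: 010100 + 101100 = 1000000; discarding the end carry (carry out of the top bit) leaves the 6-bit value 000000, as required for x + (-x)



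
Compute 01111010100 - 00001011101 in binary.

Method 1 - Direct subtraction (column by column from the right: bit − bit − borrow-in; if negative, add 2 and borrow 1 from the next column):
borrow: 00011111110
        01111010100
-       00001011101
-------------------
        01101110111

Method 2 - Add two's complement:
Two's complement of 00001011101: invert → 11110100010, add 1 → 11110100011
  01111010100
+ 11110100011
-------------
 101101110111  (end carry out of the top bit = 1)
Discarding the end carry: 01101110111
Decimal check:
  01111010100 = 512 + 256 + 128 + 64 + 16 + 4 = 980
  00001011101 = 64 + 16 + 8 + 4 + 1 = 93
  980 - 93 = 887, and 01101110111 = 512 + 256 + 64 + 32 + 16 + 4 + 2 + 1 = 887 ✓



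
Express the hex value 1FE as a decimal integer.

Expand by place value (powers of 16):
Digit values: F = 15, E = 14
1FE = 1 × 16^2 + 15 × 16^1 + 14 × 16^0
= 1 × 256 + 15 × 16 + 14 × 1
= 256 + 240 + 14
= 510

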